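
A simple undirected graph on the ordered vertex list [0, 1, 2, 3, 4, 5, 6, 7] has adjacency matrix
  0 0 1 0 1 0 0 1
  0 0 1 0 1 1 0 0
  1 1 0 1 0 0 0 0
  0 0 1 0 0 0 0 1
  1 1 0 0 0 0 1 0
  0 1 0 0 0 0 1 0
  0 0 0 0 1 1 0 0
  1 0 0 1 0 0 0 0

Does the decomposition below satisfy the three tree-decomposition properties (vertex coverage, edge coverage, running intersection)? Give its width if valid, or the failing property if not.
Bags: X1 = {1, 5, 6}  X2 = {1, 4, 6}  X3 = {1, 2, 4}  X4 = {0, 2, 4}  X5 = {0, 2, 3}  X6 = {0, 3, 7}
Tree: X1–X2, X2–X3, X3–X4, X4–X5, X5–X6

Checking the three conditions: (i) the bags cover all of {0, 1, 2, 3, 4, 5, 6, 7}; (ii) for each edge, some bag contains both endpoints; (iii) the bags containing any fixed vertex form a subtree. All hold, so the decomposition is valid with width 3 − 1 = 2.

Yes; width 2.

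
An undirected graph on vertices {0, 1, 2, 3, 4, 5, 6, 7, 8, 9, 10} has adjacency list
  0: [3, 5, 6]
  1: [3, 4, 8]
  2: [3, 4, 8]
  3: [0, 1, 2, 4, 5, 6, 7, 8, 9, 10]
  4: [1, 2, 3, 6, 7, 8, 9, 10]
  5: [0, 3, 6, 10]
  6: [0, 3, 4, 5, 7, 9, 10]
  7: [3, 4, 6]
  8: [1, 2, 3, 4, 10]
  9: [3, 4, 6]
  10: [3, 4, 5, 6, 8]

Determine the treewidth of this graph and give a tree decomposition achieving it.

Treewidth 3.
One such decomposition:
Bags: B1 = {3, 4, 6, 7}  B2 = {3, 4, 6, 10}  B3 = {3, 5, 6, 10}  B4 = {3, 4, 8, 10}  B5 = {2, 3, 4, 8}  B6 = {3, 4, 6, 9}  B7 = {1, 3, 4, 8}  B8 = {0, 3, 5, 6}
Tree: B1–B2, B2–B3, B2–B4, B4–B5, B2–B6, B5–B7, B3–B8

The largest bag has 4 vertices, giving width 3; this decomposition certifies tw(G) ≤ 3. For the lower bound, the 4 vertices {0, 3, 5, 6} are pairwise adjacent, and any tree decomposition puts a clique entirely inside one bag — forcing width ≥ 3. Combining the bounds, tw(G) = 3.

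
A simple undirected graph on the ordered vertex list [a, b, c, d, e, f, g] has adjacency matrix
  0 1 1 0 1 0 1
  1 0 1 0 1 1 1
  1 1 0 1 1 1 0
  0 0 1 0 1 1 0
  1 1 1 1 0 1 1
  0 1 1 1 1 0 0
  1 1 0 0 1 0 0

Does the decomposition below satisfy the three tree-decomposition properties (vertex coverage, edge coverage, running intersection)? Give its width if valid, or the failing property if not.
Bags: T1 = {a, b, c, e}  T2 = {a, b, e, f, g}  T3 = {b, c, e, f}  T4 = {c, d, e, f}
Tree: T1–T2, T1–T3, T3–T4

A tree decomposition must satisfy three properties: every vertex lies in some bag; for every edge, both endpoints lie together in some bag; and for every vertex, the bags containing it form a connected subtree. Here bags containing vertex f are not connected in the tree, so the decomposition is invalid.

No — bags containing vertex f are not connected in the tree.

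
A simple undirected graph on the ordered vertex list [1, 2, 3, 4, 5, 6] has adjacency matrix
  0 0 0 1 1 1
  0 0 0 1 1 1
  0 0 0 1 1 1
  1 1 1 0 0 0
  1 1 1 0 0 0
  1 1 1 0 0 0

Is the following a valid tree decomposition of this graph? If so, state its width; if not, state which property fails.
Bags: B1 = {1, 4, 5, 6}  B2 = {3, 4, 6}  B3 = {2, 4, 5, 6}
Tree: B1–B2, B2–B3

A tree decomposition must satisfy three properties: every vertex lies in some bag; for every edge, both endpoints lie together in some bag; and for every vertex, the bags containing it form a connected subtree. Here edge (5,3) lies in no bag, so the decomposition is invalid.

No — edge (5,3) lies in no bag.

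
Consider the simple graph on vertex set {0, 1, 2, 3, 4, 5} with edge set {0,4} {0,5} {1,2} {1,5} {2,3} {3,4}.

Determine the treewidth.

2

A width-2 tree decomposition is:
Bags: B1 = {0, 1, 5}  B2 = {0, 1, 2}  B3 = {0, 2, 3}  B4 = {0, 3, 4}
Tree: B1–B2, B2–B3, B3–B4
Each bag holds 3 vertices, so the decomposition has width 2, which upper-bounds the treewidth. The edges 0–5–1–2–3–4–0 form a cycle, so G is not a tree and its treewidth is at least 2. Combining the bounds, tw(G) = 2.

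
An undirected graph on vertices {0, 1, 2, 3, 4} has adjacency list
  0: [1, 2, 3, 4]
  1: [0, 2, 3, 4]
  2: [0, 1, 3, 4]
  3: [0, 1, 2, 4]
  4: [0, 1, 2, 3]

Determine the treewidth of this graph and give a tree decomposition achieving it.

A single bag containing all 5 vertices is trivially a valid decomposition of width 4. Conversely, {0, 1, 2, 3, 4} is a clique of size 5, and the vertices of any clique must share a bag in every tree decomposition; so some bag has ≥ 5 vertices and tw(G) ≥ 4. The upper and lower bounds meet at 4, so that is the treewidth.

Treewidth 4.
One optimal decomposition is:
Bags: B1 = {0, 1, 2, 3, 4}
Tree: (single bag)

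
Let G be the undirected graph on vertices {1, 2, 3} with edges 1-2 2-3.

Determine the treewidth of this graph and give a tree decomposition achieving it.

Treewidth 1.
One optimal decomposition is:
Bags: B1 = {2, 3}  B2 = {1, 2}
Tree: B1–B2

The largest bag has 2 vertices, giving width 1; this decomposition certifies tw(G) ≤ 1. Since G has at least one edge (e.g. 2–3), it is not an edgeless graph, so tw(G) ≥ 1. The upper and lower bounds meet at 1, so that is the treewidth.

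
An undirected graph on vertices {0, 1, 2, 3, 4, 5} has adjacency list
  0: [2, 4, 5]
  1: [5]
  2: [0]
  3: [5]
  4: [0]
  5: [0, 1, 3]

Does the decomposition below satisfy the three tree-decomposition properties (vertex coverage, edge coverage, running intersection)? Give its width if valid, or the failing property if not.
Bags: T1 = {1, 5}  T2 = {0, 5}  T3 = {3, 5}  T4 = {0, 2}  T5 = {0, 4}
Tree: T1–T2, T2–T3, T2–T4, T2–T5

Vertex coverage: the bags together contain {0, 1, 2, 3, 4, 5}, the full vertex set. Edge coverage: each edge of G has both endpoints in at least one bag. Running intersection: for every vertex, the bags containing it form a connected subtree. All three properties hold, so this is a valid tree decomposition of width max|bag| − 1 = 1, and hence tw(G) ≤ 1.

Yes; width 1.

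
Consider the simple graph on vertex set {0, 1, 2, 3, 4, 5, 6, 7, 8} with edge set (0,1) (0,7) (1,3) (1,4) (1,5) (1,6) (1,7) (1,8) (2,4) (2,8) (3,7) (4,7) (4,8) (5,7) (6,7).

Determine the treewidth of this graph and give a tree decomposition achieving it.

Treewidth 2.
Bags: B1 = {1, 6, 7}  B2 = {1, 5, 7}  B3 = {0, 1, 7}  B4 = {1, 4, 7}  B5 = {1, 4, 8}  B6 = {1, 3, 7}  B7 = {2, 4, 8}
Tree: B1–B2, B2–B3, B2–B4, B4–B5, B2–B6, B5–B7

Every bag has size at most 3, so the width is 3 − 1 = 2 and tw(G) ≤ 2. For the lower bound, the 3 vertices {1, 4, 8} are pairwise adjacent, and any tree decomposition puts a clique entirely inside one bag — forcing width ≥ 2. Hence tw(G) = 2 exactly.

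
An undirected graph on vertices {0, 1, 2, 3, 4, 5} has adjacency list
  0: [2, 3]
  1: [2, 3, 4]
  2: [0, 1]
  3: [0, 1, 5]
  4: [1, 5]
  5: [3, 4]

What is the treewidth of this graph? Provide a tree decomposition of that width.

Every bag has size at most 3, so the width is 3 − 1 = 2 and tw(G) ≤ 2. The edges 0–2–1–3–0 form a cycle, so G is not a tree and its treewidth is at least 2. Combining the bounds, tw(G) = 2.

Treewidth 2.
One optimal decomposition is:
Bags: B1 = {0, 2, 3}  B2 = {1, 2, 3}  B3 = {1, 3, 5}  B4 = {1, 4, 5}
Tree: B1–B2, B2–B3, B3–B4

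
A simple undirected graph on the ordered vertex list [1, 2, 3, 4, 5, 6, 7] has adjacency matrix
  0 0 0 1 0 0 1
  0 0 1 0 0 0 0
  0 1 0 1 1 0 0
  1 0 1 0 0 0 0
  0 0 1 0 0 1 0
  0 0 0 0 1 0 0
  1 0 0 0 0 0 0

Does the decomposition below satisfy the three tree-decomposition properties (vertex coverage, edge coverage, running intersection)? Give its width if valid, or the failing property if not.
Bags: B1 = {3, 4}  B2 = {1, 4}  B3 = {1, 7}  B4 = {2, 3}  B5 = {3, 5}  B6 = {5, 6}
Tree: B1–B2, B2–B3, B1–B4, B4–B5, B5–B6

Vertex coverage: the bags together contain {1, 2, 3, 4, 5, 6, 7}, the full vertex set. Edge coverage: each edge of G has both endpoints in at least one bag. Running intersection: for every vertex, the bags containing it form a connected subtree. All three properties hold, so this is a valid tree decomposition of width max|bag| − 1 = 1, and hence tw(G) ≤ 1.

Yes; width 1.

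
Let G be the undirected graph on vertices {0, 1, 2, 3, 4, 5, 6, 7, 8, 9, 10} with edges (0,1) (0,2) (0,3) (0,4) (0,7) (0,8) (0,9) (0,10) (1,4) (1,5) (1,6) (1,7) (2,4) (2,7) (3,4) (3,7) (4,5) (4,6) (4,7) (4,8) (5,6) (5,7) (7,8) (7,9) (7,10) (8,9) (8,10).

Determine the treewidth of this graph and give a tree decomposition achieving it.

The largest bag has 4 vertices, giving width 3; this decomposition certifies tw(G) ≤ 3. Conversely, {1, 4, 5, 6} is a clique of size 4, and the vertices of any clique must share a bag in every tree decomposition; so some bag has ≥ 4 vertices and tw(G) ≥ 3. Combining the bounds, tw(G) = 3.

Treewidth 3.
One optimal decomposition is:
Bags: B1 = {0, 1, 4, 7}  B2 = {0, 3, 4, 7}  B3 = {1, 4, 5, 7}  B4 = {0, 4, 7, 8}  B5 = {0, 7, 8, 9}  B6 = {0, 7, 8, 10}  B7 = {0, 2, 4, 7}  B8 = {1, 4, 5, 6}
Tree: B1–B2, B1–B3, B1–B4, B4–B5, B4–B6, B4–B7, B3–B8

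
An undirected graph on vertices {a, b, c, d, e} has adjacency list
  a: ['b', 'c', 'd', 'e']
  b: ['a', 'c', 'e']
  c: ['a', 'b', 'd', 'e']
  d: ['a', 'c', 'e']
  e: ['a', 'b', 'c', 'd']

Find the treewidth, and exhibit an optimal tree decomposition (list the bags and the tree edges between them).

Each bag holds 4 vertices, so the decomposition has width 3, which upper-bounds the treewidth. For the lower bound, the 4 vertices {a, c, d, e} are pairwise adjacent, and any tree decomposition puts a clique entirely inside one bag — forcing width ≥ 3. Therefore the treewidth is 3.

Treewidth 3.
One such decomposition:
Bags: B1 = {a, c, d, e}  B2 = {a, b, c, e}
Tree: B1–B2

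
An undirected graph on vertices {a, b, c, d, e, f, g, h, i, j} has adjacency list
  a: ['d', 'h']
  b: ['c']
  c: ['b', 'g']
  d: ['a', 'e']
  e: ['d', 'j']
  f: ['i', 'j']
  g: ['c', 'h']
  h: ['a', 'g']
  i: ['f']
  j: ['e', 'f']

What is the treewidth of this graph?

A width-1 tree decomposition is:
Bags: B1 = {f, i}  B2 = {f, j}  B3 = {e, j}  B4 = {d, e}  B5 = {a, d}  B6 = {a, h}  B7 = {g, h}  B8 = {c, g}  B9 = {b, c}
Tree: B1–B2, B2–B3, B3–B4, B4–B5, B5–B6, B6–B7, B7–B8, B8–B9
Every bag has size at most 2, so the width is 2 − 1 = 1 and tw(G) ≤ 1. Any graph with an edge has treewidth ≥ 1, and G has the edge i–f. Hence tw(G) = 1 exactly.

1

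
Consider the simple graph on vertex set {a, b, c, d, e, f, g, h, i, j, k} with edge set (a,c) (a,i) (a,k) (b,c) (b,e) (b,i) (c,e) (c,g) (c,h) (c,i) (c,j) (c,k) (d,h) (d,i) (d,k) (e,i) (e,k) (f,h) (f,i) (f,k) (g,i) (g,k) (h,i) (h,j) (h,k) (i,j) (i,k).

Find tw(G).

A width-3 tree decomposition is:
Bags: B1 = {c, h, i, k}  B2 = {d, h, i, k}  B3 = {f, h, i, k}  B4 = {c, e, i, k}  B5 = {b, c, e, i}  B6 = {c, g, i, k}  B7 = {c, h, i, j}  B8 = {a, c, i, k}
Tree: B1–B2, B1–B3, B1–B4, B4–B5, B1–B6, B1–B7, B6–B8
The largest bag has 4 vertices, giving width 3; this decomposition certifies tw(G) ≤ 3. For the lower bound, the 4 vertices {c, h, i, j} are pairwise adjacent, and any tree decomposition puts a clique entirely inside one bag — forcing width ≥ 3. Hence tw(G) = 3 exactly.

3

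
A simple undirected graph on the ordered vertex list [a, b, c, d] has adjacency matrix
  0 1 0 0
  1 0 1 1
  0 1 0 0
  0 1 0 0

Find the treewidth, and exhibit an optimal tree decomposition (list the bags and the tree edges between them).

Each bag holds 2 vertices, so the decomposition has width 1, which upper-bounds the treewidth. G has an edge, so its treewidth is at least 1. Hence tw(G) = 1 exactly.

Treewidth 1.
One such decomposition:
Bags: B1 = {a, b}  B2 = {b, d}  B3 = {b, c}
Tree: B1–B2, B1–B3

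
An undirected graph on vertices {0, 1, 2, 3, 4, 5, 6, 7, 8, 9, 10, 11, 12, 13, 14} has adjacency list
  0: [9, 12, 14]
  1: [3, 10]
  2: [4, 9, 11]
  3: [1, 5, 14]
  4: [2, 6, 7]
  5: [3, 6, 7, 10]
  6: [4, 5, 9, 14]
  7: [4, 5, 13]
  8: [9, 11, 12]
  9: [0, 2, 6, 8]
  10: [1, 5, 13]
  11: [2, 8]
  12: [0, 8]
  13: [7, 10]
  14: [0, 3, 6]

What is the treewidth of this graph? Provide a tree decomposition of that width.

Treewidth 3.
One such decomposition:
Bags: B1 = {2, 8, 11, 12}  B2 = {2, 8, 9, 12}  B3 = {0, 2, 9, 12}  B4 = {0, 2, 4, 9}  B5 = {0, 4, 6, 9}  B6 = {0, 4, 6, 14}  B7 = {4, 6, 7, 14}  B8 = {5, 6, 7, 14}  B9 = {3, 5, 7, 14}  B10 = {3, 5, 7, 13}  B11 = {3, 5, 10, 13}  B12 = {1, 3, 10, 13}
Tree: B1–B2, B2–B3, B3–B4, B4–B5, B5–B6, B6–B7, B7–B8, B8–B9, B9–B10, B10–B11, B11–B12

The largest bag has 4 vertices, giving width 3; this decomposition certifies tw(G) ≤ 3. For the lower bound: the 4 vertex sets {8,11,12}, {2}, {9}, {0,4,6,14} are disjoint, each induces a connected subgraph, and every pair is joined by at least one edge of G. Contracting each set to a single vertex therefore yields K_{4} as a minor, and since treewidth is minor-monotone, tw(G) ≥ tw(K_{4}) = 3. Combining the bounds, tw(G) = 3.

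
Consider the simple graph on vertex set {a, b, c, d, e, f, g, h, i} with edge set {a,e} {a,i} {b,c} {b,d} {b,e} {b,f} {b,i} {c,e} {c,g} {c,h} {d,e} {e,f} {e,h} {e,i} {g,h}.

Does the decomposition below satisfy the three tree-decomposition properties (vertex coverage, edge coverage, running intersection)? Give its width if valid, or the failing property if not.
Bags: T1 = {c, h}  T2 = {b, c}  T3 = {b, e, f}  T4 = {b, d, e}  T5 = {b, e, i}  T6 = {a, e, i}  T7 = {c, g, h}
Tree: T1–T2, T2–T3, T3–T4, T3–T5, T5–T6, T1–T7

A tree decomposition must satisfy three properties: every vertex lies in some bag; for every edge, both endpoints lie together in some bag; and for every vertex, the bags containing it form a connected subtree. Here edge (e,h) lies in no bag, so the decomposition is invalid.

No — edge (e,h) lies in no bag.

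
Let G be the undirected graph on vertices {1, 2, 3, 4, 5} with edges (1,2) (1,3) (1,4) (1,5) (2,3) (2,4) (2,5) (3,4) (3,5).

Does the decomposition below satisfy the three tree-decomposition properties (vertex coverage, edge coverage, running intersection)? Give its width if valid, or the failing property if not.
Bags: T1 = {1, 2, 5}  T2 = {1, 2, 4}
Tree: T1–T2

No — vertex 3 appears in no bag.

A tree decomposition must satisfy three properties: every vertex lies in some bag; for every edge, both endpoints lie together in some bag; and for every vertex, the bags containing it form a connected subtree. Here vertex 3 appears in no bag, so the decomposition is invalid.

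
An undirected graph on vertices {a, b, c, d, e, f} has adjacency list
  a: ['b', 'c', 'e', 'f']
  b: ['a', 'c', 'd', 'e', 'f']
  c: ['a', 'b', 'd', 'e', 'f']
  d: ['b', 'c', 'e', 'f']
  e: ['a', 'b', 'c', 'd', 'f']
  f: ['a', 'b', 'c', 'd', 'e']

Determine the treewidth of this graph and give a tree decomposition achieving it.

Each bag holds 5 vertices, so the decomposition has width 4, which upper-bounds the treewidth. On the other hand G contains the 5-clique {b, c, d, e, f}. A clique must lie in a single bag of any decomposition, so no decomposition can have width below 4. Therefore the treewidth is 4.

Treewidth 4.
Bags: B1 = {b, c, d, e, f}  B2 = {a, b, c, e, f}
Tree: B1–B2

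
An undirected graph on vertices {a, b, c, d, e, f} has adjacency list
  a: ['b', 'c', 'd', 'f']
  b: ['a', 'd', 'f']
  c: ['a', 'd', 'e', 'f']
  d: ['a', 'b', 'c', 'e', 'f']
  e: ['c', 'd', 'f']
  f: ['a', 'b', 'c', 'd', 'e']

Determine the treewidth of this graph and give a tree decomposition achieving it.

Every bag has size at most 4, so the width is 4 − 1 = 3 and tw(G) ≤ 3. For the lower bound, the 4 vertices {c, d, e, f} are pairwise adjacent, and any tree decomposition puts a clique entirely inside one bag — forcing width ≥ 3. Therefore the treewidth is 3.

Treewidth 3.
Bags: B1 = {a, b, d, f}  B2 = {a, c, d, f}  B3 = {c, d, e, f}
Tree: B1–B2, B2–B3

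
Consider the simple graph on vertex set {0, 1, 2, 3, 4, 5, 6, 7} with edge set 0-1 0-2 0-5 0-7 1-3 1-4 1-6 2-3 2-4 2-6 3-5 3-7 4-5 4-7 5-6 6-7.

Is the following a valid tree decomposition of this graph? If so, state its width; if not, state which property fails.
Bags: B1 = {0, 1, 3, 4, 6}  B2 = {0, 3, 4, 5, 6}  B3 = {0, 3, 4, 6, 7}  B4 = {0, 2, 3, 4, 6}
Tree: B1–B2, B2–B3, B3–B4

Yes; width 4.

Every vertex of G appears in some bag (union = {0, 1, 2, 3, 4, 5, 6, 7}); every edge is covered by a bag; and for each vertex v the set of bags containing v is connected in the bag tree. The decomposition is therefore valid. The largest bag has 5 vertices, so the width is 4.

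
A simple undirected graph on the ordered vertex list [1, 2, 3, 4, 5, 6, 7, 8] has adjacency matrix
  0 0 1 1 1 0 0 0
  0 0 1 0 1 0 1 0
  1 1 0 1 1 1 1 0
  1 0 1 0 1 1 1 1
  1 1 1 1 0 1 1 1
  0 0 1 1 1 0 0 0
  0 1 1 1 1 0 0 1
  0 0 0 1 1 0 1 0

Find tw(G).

3

A width-3 tree decomposition is:
Bags: B1 = {3, 4, 5, 7}  B2 = {2, 3, 5, 7}  B3 = {1, 3, 4, 5}  B4 = {4, 5, 7, 8}  B5 = {3, 4, 5, 6}
Tree: B1–B2, B1–B3, B1–B4, B3–B5
Each bag holds 4 vertices, so the decomposition has width 3, which upper-bounds the treewidth. Conversely, {4, 5, 7, 8} is a clique of size 4, and the vertices of any clique must share a bag in every tree decomposition; so some bag has ≥ 4 vertices and tw(G) ≥ 3. Combining the bounds, tw(G) = 3.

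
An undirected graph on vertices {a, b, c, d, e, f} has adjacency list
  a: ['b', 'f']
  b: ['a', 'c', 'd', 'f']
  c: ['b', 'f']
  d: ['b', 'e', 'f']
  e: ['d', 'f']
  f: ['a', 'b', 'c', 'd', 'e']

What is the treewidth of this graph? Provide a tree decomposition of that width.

Every bag has size at most 3, so the width is 3 − 1 = 2 and tw(G) ≤ 2. Conversely, {d, e, f} is a clique of size 3, and the vertices of any clique must share a bag in every tree decomposition; so some bag has ≥ 3 vertices and tw(G) ≥ 2. The upper and lower bounds meet at 2, so that is the treewidth.

Treewidth 2.
One optimal decomposition is:
Bags: B1 = {b, d, f}  B2 = {b, c, f}  B3 = {a, b, f}  B4 = {d, e, f}
Tree: B1–B2, B1–B3, B1–B4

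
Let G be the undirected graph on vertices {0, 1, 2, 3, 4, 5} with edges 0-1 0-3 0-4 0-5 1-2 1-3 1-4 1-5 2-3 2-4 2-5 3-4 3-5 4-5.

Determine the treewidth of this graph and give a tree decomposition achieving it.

Each bag holds 5 vertices, so the decomposition has width 4, which upper-bounds the treewidth. For the lower bound, the 5 vertices {0, 1, 3, 4, 5} are pairwise adjacent, and any tree decomposition puts a clique entirely inside one bag — forcing width ≥ 4. Combining the bounds, tw(G) = 4.

Treewidth 4.
One such decomposition:
Bags: B1 = {1, 2, 3, 4, 5}  B2 = {0, 1, 3, 4, 5}
Tree: B1–B2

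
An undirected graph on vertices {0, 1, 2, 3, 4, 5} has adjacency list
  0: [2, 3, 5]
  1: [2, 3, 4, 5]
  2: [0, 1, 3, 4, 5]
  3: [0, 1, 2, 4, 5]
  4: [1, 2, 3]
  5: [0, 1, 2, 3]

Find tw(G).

3

A width-3 tree decomposition is:
Bags: B1 = {1, 2, 3, 5}  B2 = {0, 2, 3, 5}  B3 = {1, 2, 3, 4}
Tree: B1–B2, B1–B3
The largest bag has 4 vertices, giving width 3; this decomposition certifies tw(G) ≤ 3. On the other hand G contains the 4-clique {0, 2, 3, 5}. A clique must lie in a single bag of any decomposition, so no decomposition can have width below 3. The upper and lower bounds meet at 3, so that is the treewidth.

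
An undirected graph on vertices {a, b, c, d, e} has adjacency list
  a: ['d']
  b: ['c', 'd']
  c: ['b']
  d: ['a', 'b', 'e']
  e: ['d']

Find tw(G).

A width-1 tree decomposition is:
Bags: B1 = {d, e}  B2 = {a, d}  B3 = {b, d}  B4 = {b, c}
Tree: B1–B2, B1–B3, B3–B4
Every bag has size at most 2, so the width is 2 − 1 = 1 and tw(G) ≤ 1. Since G has at least one edge (e.g. d–e), it is not an edgeless graph, so tw(G) ≥ 1. Therefore the treewidth is 1.

1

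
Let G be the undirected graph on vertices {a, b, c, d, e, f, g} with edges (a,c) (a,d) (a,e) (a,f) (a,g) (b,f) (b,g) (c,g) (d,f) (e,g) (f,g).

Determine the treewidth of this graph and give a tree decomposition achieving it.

Treewidth 2.
Bags: B1 = {a, f, g}  B2 = {a, d, f}  B3 = {a, e, g}  B4 = {b, f, g}  B5 = {a, c, g}
Tree: B1–B2, B1–B3, B1–B4, B1–B5

The largest bag has 3 vertices, giving width 2; this decomposition certifies tw(G) ≤ 2. On the other hand G contains the 3-clique {a, d, f}. A clique must lie in a single bag of any decomposition, so no decomposition can have width below 2. Hence tw(G) = 2 exactly.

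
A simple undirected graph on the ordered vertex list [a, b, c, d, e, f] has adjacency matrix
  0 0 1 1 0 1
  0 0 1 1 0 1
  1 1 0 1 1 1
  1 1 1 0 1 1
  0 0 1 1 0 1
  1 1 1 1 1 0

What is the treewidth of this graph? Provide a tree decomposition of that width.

Every bag has size at most 4, so the width is 4 − 1 = 3 and tw(G) ≤ 3. Conversely, {c, d, e, f} is a clique of size 4, and the vertices of any clique must share a bag in every tree decomposition; so some bag has ≥ 4 vertices and tw(G) ≥ 3. Combining the bounds, tw(G) = 3.

Treewidth 3.
One optimal decomposition is:
Bags: B1 = {b, c, d, f}  B2 = {a, c, d, f}  B3 = {c, d, e, f}
Tree: B1–B2, B1–B3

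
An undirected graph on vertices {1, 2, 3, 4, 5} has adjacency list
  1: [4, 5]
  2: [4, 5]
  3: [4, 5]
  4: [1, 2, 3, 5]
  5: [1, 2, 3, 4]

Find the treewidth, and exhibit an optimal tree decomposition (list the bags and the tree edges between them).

Treewidth 2.
Bags: B1 = {1, 4, 5}  B2 = {2, 4, 5}  B3 = {3, 4, 5}
Tree: B1–B2, B2–B3

The largest bag has 3 vertices, giving width 2; this decomposition certifies tw(G) ≤ 2. For the lower bound, the 3 vertices {1, 4, 5} are pairwise adjacent, and any tree decomposition puts a clique entirely inside one bag — forcing width ≥ 2. The upper and lower bounds meet at 2, so that is the treewidth.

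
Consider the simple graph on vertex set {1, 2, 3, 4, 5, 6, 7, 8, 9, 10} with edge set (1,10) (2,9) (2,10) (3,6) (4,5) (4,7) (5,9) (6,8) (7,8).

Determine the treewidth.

A width-1 tree decomposition is:
Bags: B1 = {3, 6}  B2 = {6, 8}  B3 = {7, 8}  B4 = {4, 7}  B5 = {4, 5}  B6 = {5, 9}  B7 = {2, 9}  B8 = {2, 10}  B9 = {1, 10}
Tree: B1–B2, B2–B3, B3–B4, B4–B5, B5–B6, B6–B7, B7–B8, B8–B9
Every bag has size at most 2, so the width is 2 − 1 = 1 and tw(G) ≤ 1. G has an edge, so its treewidth is at least 1. The upper and lower bounds meet at 1, so that is the treewidth.

1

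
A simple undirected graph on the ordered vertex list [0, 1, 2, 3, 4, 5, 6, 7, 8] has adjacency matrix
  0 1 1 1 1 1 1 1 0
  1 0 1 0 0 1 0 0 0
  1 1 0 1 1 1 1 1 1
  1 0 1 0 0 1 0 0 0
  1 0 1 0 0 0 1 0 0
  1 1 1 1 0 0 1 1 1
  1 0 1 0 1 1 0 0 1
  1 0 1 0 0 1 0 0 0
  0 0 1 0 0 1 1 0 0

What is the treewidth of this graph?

3

A width-3 tree decomposition is:
Bags: B1 = {0, 2, 3, 5}  B2 = {0, 2, 5, 6}  B3 = {0, 1, 2, 5}  B4 = {0, 2, 4, 6}  B5 = {2, 5, 6, 8}  B6 = {0, 2, 5, 7}
Tree: B1–B2, B1–B3, B2–B4, B2–B5, B1–B6
The largest bag has 4 vertices, giving width 3; this decomposition certifies tw(G) ≤ 3. On the other hand G contains the 4-clique {0, 2, 4, 6}. A clique must lie in a single bag of any decomposition, so no decomposition can have width below 3. Combining the bounds, tw(G) = 3.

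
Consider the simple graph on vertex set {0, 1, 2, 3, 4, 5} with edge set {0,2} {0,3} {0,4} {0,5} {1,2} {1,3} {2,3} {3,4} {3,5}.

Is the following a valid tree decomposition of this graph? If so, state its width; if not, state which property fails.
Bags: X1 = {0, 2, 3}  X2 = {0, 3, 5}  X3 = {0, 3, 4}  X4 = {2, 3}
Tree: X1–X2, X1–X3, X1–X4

No — vertex 1 appears in no bag.

A tree decomposition must satisfy three properties: every vertex lies in some bag; for every edge, both endpoints lie together in some bag; and for every vertex, the bags containing it form a connected subtree. Here vertex 1 appears in no bag, so the decomposition is invalid.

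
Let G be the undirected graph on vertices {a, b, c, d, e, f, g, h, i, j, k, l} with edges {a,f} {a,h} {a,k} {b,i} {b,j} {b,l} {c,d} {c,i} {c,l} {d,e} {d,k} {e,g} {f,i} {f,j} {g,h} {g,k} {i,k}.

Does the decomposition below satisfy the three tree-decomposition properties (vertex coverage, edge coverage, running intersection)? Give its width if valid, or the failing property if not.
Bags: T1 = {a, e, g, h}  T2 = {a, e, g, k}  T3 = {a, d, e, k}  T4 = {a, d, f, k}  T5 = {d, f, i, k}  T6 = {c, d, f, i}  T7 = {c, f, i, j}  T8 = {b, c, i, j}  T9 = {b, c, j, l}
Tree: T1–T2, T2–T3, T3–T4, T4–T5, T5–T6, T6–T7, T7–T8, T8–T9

Checking the three conditions: (i) the bags cover all of {a, b, c, d, e, f, g, h, i, j, k, l}; (ii) for each edge, some bag contains both endpoints; (iii) the bags containing any fixed vertex form a subtree. All hold, so the decomposition is valid with width 4 − 1 = 3.

Yes; width 3.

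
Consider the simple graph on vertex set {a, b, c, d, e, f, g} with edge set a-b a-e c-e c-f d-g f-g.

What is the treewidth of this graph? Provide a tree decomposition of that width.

Treewidth 1.
Bags: B1 = {d, g}  B2 = {f, g}  B3 = {c, f}  B4 = {c, e}  B5 = {a, e}  B6 = {a, b}
Tree: B1–B2, B2–B3, B3–B4, B4–B5, B5–B6

The largest bag has 2 vertices, giving width 1; this decomposition certifies tw(G) ≤ 1. Since G has at least one edge (e.g. d–g), it is not an edgeless graph, so tw(G) ≥ 1. Combining the bounds, tw(G) = 1.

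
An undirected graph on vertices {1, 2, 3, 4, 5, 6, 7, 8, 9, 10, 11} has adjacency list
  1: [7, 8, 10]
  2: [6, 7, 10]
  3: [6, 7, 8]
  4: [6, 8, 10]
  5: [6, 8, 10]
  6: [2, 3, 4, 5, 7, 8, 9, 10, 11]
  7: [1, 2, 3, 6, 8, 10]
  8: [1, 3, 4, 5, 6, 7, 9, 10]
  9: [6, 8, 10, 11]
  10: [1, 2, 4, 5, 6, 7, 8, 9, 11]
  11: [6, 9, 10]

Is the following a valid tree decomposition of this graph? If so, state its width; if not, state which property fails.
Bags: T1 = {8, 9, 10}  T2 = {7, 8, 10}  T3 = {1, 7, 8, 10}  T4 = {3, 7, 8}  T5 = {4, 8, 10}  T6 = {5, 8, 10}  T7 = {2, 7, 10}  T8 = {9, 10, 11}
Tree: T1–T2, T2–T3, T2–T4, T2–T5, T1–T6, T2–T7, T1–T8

A tree decomposition must satisfy three properties: every vertex lies in some bag; for every edge, both endpoints lie together in some bag; and for every vertex, the bags containing it form a connected subtree. Here vertex 6 appears in no bag, so the decomposition is invalid.

No — vertex 6 appears in no bag.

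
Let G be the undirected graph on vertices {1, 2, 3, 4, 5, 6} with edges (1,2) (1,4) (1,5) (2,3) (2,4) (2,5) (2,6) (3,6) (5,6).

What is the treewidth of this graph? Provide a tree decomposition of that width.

Every bag has size at most 3, so the width is 3 − 1 = 2 and tw(G) ≤ 2. Conversely, {1, 2, 4} is a clique of size 3, and the vertices of any clique must share a bag in every tree decomposition; so some bag has ≥ 3 vertices and tw(G) ≥ 2. The upper and lower bounds meet at 2, so that is the treewidth.

Treewidth 2.
One optimal decomposition is:
Bags: B1 = {2, 5, 6}  B2 = {1, 2, 5}  B3 = {1, 2, 4}  B4 = {2, 3, 6}
Tree: B1–B2, B2–B3, B1–B4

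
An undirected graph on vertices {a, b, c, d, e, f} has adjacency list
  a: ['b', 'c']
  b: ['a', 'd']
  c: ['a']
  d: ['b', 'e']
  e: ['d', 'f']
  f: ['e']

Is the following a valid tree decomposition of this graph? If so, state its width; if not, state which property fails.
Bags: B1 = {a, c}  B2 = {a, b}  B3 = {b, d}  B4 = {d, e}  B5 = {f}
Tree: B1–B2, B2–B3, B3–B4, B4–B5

No — edge (e,f) lies in no bag.

A tree decomposition must satisfy three properties: every vertex lies in some bag; for every edge, both endpoints lie together in some bag; and for every vertex, the bags containing it form a connected subtree. Here edge (e,f) lies in no bag, so the decomposition is invalid.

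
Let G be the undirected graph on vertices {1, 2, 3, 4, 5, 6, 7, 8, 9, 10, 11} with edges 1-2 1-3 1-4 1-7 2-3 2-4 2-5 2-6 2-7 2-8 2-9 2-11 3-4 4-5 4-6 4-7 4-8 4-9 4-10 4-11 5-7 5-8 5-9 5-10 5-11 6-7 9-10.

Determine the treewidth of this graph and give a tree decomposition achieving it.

The largest bag has 4 vertices, giving width 3; this decomposition certifies tw(G) ≤ 3. Conversely, {1, 2, 3, 4} is a clique of size 4, and the vertices of any clique must share a bag in every tree decomposition; so some bag has ≥ 4 vertices and tw(G) ≥ 3. Hence tw(G) = 3 exactly.

Treewidth 3.
One such decomposition:
Bags: B1 = {2, 4, 5, 9}  B2 = {2, 4, 5, 7}  B3 = {2, 4, 5, 8}  B4 = {2, 4, 5, 11}  B5 = {1, 2, 4, 7}  B6 = {2, 4, 6, 7}  B7 = {4, 5, 9, 10}  B8 = {1, 2, 3, 4}
Tree: B1–B2, B2–B3, B3–B4, B2–B5, B5–B6, B1–B7, B5–B8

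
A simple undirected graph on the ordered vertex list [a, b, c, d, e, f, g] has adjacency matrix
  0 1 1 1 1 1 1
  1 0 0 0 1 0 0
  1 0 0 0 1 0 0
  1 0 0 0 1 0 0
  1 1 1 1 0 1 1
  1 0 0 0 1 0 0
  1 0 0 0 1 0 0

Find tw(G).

2

A width-2 tree decomposition is:
Bags: B1 = {a, e, f}  B2 = {a, b, e}  B3 = {a, e, g}  B4 = {a, c, e}  B5 = {a, d, e}
Tree: B1–B2, B2–B3, B2–B4, B2–B5
Each bag holds 3 vertices, so the decomposition has width 2, which upper-bounds the treewidth. On the other hand G contains the 3-clique {a, d, e}. A clique must lie in a single bag of any decomposition, so no decomposition can have width below 2. Combining the bounds, tw(G) = 2.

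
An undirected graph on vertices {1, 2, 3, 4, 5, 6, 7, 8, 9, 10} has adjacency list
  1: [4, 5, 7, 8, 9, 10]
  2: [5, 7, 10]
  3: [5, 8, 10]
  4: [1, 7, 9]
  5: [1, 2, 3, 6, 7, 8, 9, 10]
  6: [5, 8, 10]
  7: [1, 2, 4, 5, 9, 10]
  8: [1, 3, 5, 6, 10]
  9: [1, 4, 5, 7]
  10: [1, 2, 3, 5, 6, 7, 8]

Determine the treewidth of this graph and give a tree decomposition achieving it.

The largest bag has 4 vertices, giving width 3; this decomposition certifies tw(G) ≤ 3. For the lower bound, the 4 vertices {1, 4, 7, 9} are pairwise adjacent, and any tree decomposition puts a clique entirely inside one bag — forcing width ≥ 3. Hence tw(G) = 3 exactly.

Treewidth 3.
Bags: B1 = {1, 5, 7, 9}  B2 = {1, 4, 7, 9}  B3 = {1, 5, 7, 10}  B4 = {2, 5, 7, 10}  B5 = {1, 5, 8, 10}  B6 = {3, 5, 8, 10}  B7 = {5, 6, 8, 10}
Tree: B1–B2, B1–B3, B3–B4, B3–B5, B5–B6, B6–B7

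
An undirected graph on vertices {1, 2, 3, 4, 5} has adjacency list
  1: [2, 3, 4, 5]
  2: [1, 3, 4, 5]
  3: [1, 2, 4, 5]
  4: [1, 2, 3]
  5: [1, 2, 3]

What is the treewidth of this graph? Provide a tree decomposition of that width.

Every bag has size at most 4, so the width is 4 − 1 = 3 and tw(G) ≤ 3. Conversely, {1, 2, 3, 4} is a clique of size 4, and the vertices of any clique must share a bag in every tree decomposition; so some bag has ≥ 4 vertices and tw(G) ≥ 3. Combining the bounds, tw(G) = 3.

Treewidth 3.
Bags: B1 = {1, 2, 3, 4}  B2 = {1, 2, 3, 5}
Tree: B1–B2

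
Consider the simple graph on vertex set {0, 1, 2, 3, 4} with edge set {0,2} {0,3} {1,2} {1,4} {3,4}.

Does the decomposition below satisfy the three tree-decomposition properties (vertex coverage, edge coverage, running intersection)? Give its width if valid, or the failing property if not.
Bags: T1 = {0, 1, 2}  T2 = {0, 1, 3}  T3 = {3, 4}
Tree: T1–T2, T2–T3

No — edge (1,4) lies in no bag.

A tree decomposition must satisfy three properties: every vertex lies in some bag; for every edge, both endpoints lie together in some bag; and for every vertex, the bags containing it form a connected subtree. Here edge (1,4) lies in no bag, so the decomposition is invalid.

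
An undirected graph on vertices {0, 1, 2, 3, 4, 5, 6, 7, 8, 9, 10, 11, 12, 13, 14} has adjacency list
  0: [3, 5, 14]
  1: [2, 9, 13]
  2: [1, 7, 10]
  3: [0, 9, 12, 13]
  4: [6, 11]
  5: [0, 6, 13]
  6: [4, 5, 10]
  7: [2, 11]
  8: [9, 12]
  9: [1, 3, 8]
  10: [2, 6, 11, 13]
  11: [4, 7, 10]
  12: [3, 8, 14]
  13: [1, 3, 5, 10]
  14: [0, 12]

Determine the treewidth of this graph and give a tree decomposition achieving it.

Each bag holds 4 vertices, so the decomposition has width 3, which upper-bounds the treewidth. For the lower bound: the 4 vertex sets {8,12,14}, {0}, {3}, {1,5,9,13} are disjoint, each induces a connected subgraph, and every pair is joined by at least one edge of G. Contracting each set to a single vertex therefore yields K_{4} as a minor, and since treewidth is minor-monotone, tw(G) ≥ tw(K_{4}) = 3. Therefore the treewidth is 3.

Treewidth 3.
Bags: B1 = {0, 8, 12, 14}  B2 = {0, 3, 8, 12}  B3 = {0, 3, 8, 9}  B4 = {0, 3, 5, 9}  B5 = {3, 5, 9, 13}  B6 = {1, 5, 9, 13}  B7 = {1, 5, 6, 13}  B8 = {1, 6, 10, 13}  B9 = {1, 2, 6, 10}  B10 = {2, 4, 6, 10}  B11 = {2, 4, 10, 11}  B12 = {2, 4, 7, 11}
Tree: B1–B2, B2–B3, B3–B4, B4–B5, B5–B6, B6–B7, B7–B8, B8–B9, B9–B10, B10–B11, B11–B12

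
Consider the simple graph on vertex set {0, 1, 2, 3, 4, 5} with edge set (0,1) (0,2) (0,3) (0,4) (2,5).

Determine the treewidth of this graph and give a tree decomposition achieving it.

The largest bag has 2 vertices, giving width 1; this decomposition certifies tw(G) ≤ 1. G has an edge, so its treewidth is at least 1. Therefore the treewidth is 1.

Treewidth 1.
One optimal decomposition is:
Bags: B1 = {0, 1}  B2 = {0, 2}  B3 = {0, 4}  B4 = {2, 5}  B5 = {0, 3}
Tree: B1–B2, B1–B3, B2–B4, B1–B5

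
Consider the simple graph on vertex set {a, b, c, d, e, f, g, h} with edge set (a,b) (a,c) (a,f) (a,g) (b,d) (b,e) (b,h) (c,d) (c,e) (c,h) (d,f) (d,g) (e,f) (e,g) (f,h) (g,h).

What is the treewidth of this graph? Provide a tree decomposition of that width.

Treewidth 4.
Bags: B1 = {b, c, d, f, g}  B2 = {a, b, c, f, g}  B3 = {b, c, e, f, g}  B4 = {b, c, f, g, h}
Tree: B1–B2, B2–B3, B3–B4

Every bag has size at most 5, so the width is 5 − 1 = 4 and tw(G) ≤ 4. For the lower bound: the 5 vertex sets {d,g}, {a,f}, {c,e}, {b}, {h} are disjoint, each induces a connected subgraph, and every pair is joined by at least one edge of G. Contracting each set to a single vertex therefore yields K_{5} as a minor, and since treewidth is minor-monotone, tw(G) ≥ tw(K_{5}) = 4. Hence tw(G) = 4 exactly.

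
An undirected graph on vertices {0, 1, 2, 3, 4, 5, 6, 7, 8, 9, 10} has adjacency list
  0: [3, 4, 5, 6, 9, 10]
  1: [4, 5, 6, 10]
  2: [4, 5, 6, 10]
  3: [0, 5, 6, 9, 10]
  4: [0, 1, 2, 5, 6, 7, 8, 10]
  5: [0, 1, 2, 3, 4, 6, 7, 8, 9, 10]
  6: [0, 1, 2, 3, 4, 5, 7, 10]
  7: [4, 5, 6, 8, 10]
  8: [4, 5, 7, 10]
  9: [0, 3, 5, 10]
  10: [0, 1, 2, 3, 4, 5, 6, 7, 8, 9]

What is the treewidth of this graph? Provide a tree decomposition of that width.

Every bag has size at most 5, so the width is 5 − 1 = 4 and tw(G) ≤ 4. Conversely, {0, 3, 5, 9, 10} is a clique of size 5, and the vertices of any clique must share a bag in every tree decomposition; so some bag has ≥ 5 vertices and tw(G) ≥ 4. Combining the bounds, tw(G) = 4.

Treewidth 4.
One such decomposition:
Bags: B1 = {0, 4, 5, 6, 10}  B2 = {1, 4, 5, 6, 10}  B3 = {0, 3, 5, 6, 10}  B4 = {4, 5, 6, 7, 10}  B5 = {2, 4, 5, 6, 10}  B6 = {0, 3, 5, 9, 10}  B7 = {4, 5, 7, 8, 10}
Tree: B1–B2, B1–B3, B1–B4, B1–B5, B3–B6, B4–B7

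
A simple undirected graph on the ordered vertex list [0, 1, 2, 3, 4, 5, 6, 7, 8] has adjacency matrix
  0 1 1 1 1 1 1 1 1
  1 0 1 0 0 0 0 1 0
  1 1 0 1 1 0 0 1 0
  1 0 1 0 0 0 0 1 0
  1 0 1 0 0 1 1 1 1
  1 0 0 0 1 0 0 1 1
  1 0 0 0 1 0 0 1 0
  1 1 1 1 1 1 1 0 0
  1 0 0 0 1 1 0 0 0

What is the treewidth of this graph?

A width-3 tree decomposition is:
Bags: B1 = {0, 4, 6, 7}  B2 = {0, 2, 4, 7}  B3 = {0, 1, 2, 7}  B4 = {0, 2, 3, 7}  B5 = {0, 4, 5, 7}  B6 = {0, 4, 5, 8}
Tree: B1–B2, B2–B3, B3–B4, B1–B5, B5–B6
Each bag holds 4 vertices, so the decomposition has width 3, which upper-bounds the treewidth. Conversely, {0, 4, 5, 8} is a clique of size 4, and the vertices of any clique must share a bag in every tree decomposition; so some bag has ≥ 4 vertices and tw(G) ≥ 3. Hence tw(G) = 3 exactly.

3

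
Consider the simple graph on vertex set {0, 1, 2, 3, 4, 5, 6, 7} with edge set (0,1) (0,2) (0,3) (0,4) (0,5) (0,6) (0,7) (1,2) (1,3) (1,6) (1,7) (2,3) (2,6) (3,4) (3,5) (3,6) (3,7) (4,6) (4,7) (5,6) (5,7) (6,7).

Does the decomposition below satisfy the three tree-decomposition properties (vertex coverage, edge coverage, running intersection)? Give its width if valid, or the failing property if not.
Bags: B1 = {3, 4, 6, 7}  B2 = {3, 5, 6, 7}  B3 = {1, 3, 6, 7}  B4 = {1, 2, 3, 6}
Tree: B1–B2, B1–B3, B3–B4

A tree decomposition must satisfy three properties: every vertex lies in some bag; for every edge, both endpoints lie together in some bag; and for every vertex, the bags containing it form a connected subtree. Here vertex 0 appears in no bag, so the decomposition is invalid.

No — vertex 0 appears in no bag.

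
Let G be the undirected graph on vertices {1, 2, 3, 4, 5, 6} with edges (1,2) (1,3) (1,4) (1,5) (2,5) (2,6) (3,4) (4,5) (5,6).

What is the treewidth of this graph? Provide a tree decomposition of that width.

Treewidth 2.
Bags: B1 = {2, 5, 6}  B2 = {1, 2, 5}  B3 = {1, 4, 5}  B4 = {1, 3, 4}
Tree: B1–B2, B2–B3, B3–B4

Each bag holds 3 vertices, so the decomposition has width 2, which upper-bounds the treewidth. For the lower bound, the 3 vertices {1, 2, 5} are pairwise adjacent, and any tree decomposition puts a clique entirely inside one bag — forcing width ≥ 2. Combining the bounds, tw(G) = 2.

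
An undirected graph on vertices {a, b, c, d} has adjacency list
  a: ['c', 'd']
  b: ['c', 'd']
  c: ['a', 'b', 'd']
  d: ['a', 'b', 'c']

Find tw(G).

A width-2 tree decomposition is:
Bags: B1 = {a, c, d}  B2 = {b, c, d}
Tree: B1–B2
Each bag holds 3 vertices, so the decomposition has width 2, which upper-bounds the treewidth. Conversely, {a, c, d} is a clique of size 3, and the vertices of any clique must share a bag in every tree decomposition; so some bag has ≥ 3 vertices and tw(G) ≥ 2. The upper and lower bounds meet at 2, so that is the treewidth.

2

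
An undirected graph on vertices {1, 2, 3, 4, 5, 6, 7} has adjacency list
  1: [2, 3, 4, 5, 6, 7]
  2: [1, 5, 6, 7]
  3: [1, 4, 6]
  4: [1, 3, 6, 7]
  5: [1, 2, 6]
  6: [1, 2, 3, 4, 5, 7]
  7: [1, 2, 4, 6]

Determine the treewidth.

A width-3 tree decomposition is:
Bags: B1 = {1, 2, 6, 7}  B2 = {1, 4, 6, 7}  B3 = {1, 3, 4, 6}  B4 = {1, 2, 5, 6}
Tree: B1–B2, B2–B3, B1–B4
Every bag has size at most 4, so the width is 4 − 1 = 3 and tw(G) ≤ 3. Conversely, {1, 2, 5, 6} is a clique of size 4, and the vertices of any clique must share a bag in every tree decomposition; so some bag has ≥ 4 vertices and tw(G) ≥ 3. Therefore the treewidth is 3.

3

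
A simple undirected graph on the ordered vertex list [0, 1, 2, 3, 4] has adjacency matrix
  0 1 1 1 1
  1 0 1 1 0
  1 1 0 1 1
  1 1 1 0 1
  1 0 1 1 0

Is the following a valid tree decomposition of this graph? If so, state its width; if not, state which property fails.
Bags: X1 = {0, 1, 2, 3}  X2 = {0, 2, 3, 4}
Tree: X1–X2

Checking the three conditions: (i) the bags cover all of {0, 1, 2, 3, 4}; (ii) for each edge, some bag contains both endpoints; (iii) the bags containing any fixed vertex form a subtree. All hold, so the decomposition is valid with width 4 − 1 = 3.

Yes; width 3.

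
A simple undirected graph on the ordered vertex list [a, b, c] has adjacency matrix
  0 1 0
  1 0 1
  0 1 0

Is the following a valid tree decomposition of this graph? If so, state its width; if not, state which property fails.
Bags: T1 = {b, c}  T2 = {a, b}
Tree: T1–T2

Yes; width 1.

Every vertex of G appears in some bag (union = {a, b, c}); every edge is covered by a bag; and for each vertex v the set of bags containing v is connected in the bag tree. The decomposition is therefore valid. The largest bag has 2 vertices, so the width is 1.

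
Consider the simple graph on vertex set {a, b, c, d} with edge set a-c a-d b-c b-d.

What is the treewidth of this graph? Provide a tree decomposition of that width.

Every bag has size at most 3, so the width is 3 − 1 = 2 and tw(G) ≤ 2. For the lower bound, G contains the cycle a–d–b–c–a, so G is not a forest; only forests have treewidth ≤ 1, hence tw(G) ≥ 2. The upper and lower bounds meet at 2, so that is the treewidth.

Treewidth 2.
One optimal decomposition is:
Bags: B1 = {a, b, d}  B2 = {a, b, c}
Tree: B1–B2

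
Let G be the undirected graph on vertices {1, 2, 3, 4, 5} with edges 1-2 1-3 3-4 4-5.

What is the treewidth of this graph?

A width-1 tree decomposition is:
Bags: B1 = {4, 5}  B2 = {3, 4}  B3 = {1, 3}  B4 = {1, 2}
Tree: B1–B2, B2–B3, B3–B4
The largest bag has 2 vertices, giving width 1; this decomposition certifies tw(G) ≤ 1. Any graph with an edge has treewidth ≥ 1, and G has the edge 5–4. Hence tw(G) = 1 exactly.

1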